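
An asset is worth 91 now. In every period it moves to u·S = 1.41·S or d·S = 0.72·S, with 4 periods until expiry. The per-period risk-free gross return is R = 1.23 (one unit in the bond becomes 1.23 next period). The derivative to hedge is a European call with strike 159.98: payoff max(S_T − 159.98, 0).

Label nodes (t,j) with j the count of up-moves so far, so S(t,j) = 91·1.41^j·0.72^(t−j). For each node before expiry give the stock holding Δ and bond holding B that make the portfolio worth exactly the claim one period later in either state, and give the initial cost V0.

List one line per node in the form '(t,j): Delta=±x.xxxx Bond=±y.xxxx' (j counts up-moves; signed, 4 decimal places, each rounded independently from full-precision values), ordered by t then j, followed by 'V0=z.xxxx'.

(0,0): Delta=0.6950 Bond=-32.8404
(1,0): Delta=0.1892 Bond=-7.2564
(1,1): Delta=0.7861 Bond=-52.0891
(2,0): Delta=0.0000 Bond=0.0000
(2,1): Delta=0.2233 Bond=-12.0755
(2,2): Delta=0.8875 Bond=-82.4205
(3,0): Delta=0.0000 Bond=0.0000
(3,1): Delta=0.0000 Bond=0.0000
(3,2): Delta=0.2635 Bond=-20.0950
(3,3): Delta=1.0000 Bond=-130.0650
V0=30.4007

Risk-neutral probability p* = (R−d)/(u−d) = (1.23−0.72)/(1.41−0.72) = 0.7391.
Terminal payoffs: V(4,0)=0.0000, V(4,1)=0.0000, V(4,2)=0.0000, V(4,3)=23.6870, V(4,4)=199.7013
  t=3,j=0: stock 33.9656 → up 47.8915 (V=0.0000), down 24.4552 (V=0.0000). Price 0.0000; hedge Δ=0.0000, bond B=0.0000.
  t=3,j=1: stock 66.5159 → up 93.7874 (V=0.0000), down 47.8915 (V=0.0000). Price 0.0000; hedge Δ=0.0000, bond B=0.0000.
  t=3,j=2: stock 130.2603 → up 183.6670 (V=23.6870), down 93.7874 (V=0.0000). Price 14.2340; hedge Δ=0.2635, bond B=-20.0950.
  t=3,j=3: stock 255.0931 → up 359.6813 (V=199.7013), down 183.6670 (V=23.6870). Price 125.0281; hedge Δ=1.0000, bond B=-130.0650.
  t=2,j=0: stock 47.1744 → up 66.5159 (V=0.0000), down 33.9656 (V=0.0000). Price 0.0000; hedge Δ=0.0000, bond B=0.0000.
  t=2,j=1: stock 92.3832 → up 130.2603 (V=14.2340), down 66.5159 (V=0.0000). Price 8.5535; hedge Δ=0.2233, bond B=-12.0755.
  t=2,j=2: stock 180.9171 → up 255.0931 (V=125.0281), down 130.2603 (V=14.2340). Price 78.1506; hedge Δ=0.8875, bond B=-82.4205.
  t=1,j=0: stock 65.5200 → up 92.3832 (V=8.5535), down 47.1744 (V=0.0000). Price 5.1399; hedge Δ=0.1892, bond B=-7.2564.
  t=1,j=1: stock 128.3100 → up 180.9171 (V=78.1506), down 92.3832 (V=8.5535). Price 48.7763; hedge Δ=0.7861, bond B=-52.0891.
  t=0,j=0: stock 91.0000 → up 128.3100 (V=48.7763), down 65.5200 (V=5.1399). Price 30.4007; hedge Δ=0.6950, bond B=-32.8404.
Check: Δ(0,0)·S0 + B(0,0) = 30.4007 = V0.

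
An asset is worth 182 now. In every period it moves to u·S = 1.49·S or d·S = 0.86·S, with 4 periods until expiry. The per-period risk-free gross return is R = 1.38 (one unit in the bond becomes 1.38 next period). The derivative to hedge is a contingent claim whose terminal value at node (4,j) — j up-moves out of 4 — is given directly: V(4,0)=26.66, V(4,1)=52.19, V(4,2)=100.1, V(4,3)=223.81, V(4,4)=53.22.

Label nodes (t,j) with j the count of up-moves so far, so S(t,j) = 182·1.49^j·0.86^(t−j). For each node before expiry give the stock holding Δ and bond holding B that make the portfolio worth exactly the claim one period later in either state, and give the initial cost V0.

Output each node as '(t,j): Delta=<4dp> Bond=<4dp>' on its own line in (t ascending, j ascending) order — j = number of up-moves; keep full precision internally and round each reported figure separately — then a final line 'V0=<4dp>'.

(0,0): Delta=-0.1594 Bond=63.7539
(1,0): Delta=0.5265 Bond=-19.3723
(1,1): Delta=-0.2431 Bond=110.6897
(2,0): Delta=0.3760 Bond=-6.4768
(2,1): Delta=0.5449 Bond=-31.0190
(2,2): Delta=-0.3393 Bond=191.6263
(3,0): Delta=0.3501 Bond=-5.9351
(3,1): Delta=0.3792 Bond=-9.5732
(3,2): Delta=0.5651 Bond=-49.8362
(3,3): Delta=-0.4498 Bond=330.9267
V0=34.7464

Under the risk-neutral measure, an up-move has probability p* = (R−d)/(u−d) = 0.8254 and values discount at R = 1.38.
At expiry t=4: V(4,0)=26.6600, V(4,1)=52.1900, V(4,2)=100.1000, V(4,3)=223.8100, V(4,4)=53.2200
  t=3,j=0: stock 115.7622 → up 172.4857 (V=52.1900), down 99.5555 (V=26.6600). Price 34.5887; hedge Δ=0.3501, bond B=-5.9351.
  t=3,j=1: stock 200.5647 → up 298.8414 (V=100.1000), down 172.4857 (V=52.1900). Price 66.4745; hedge Δ=0.3792, bond B=-9.5732.
  t=3,j=2: stock 347.4901 → up 517.7602 (V=223.8100), down 298.8414 (V=100.1000). Price 146.5289; hedge Δ=0.5651, bond B=-49.8362.
  t=3,j=3: stock 602.0467 → up 897.0496 (V=53.2200), down 517.7602 (V=223.8100). Price 60.1490; hedge Δ=-0.4498, bond B=330.9267.
  t=2,j=0: stock 134.6072 → up 200.5647 (V=66.4745), down 115.7622 (V=34.5887). Price 44.1356; hedge Δ=0.3760, bond B=-6.4768.
  t=2,j=1: stock 233.2148 → up 347.4901 (V=146.5289), down 200.5647 (V=66.4745). Price 96.0515; hedge Δ=0.5449, bond B=-31.0190.
  t=2,j=2: stock 404.0582 → up 602.0467 (V=60.1490), down 347.4901 (V=146.5289). Price 54.5153; hedge Δ=-0.3393, bond B=191.6263.
  t=1,j=0: stock 156.5200 → up 233.2148 (V=96.0515), down 134.6072 (V=44.1356). Price 63.0339; hedge Δ=0.5265, bond B=-19.3723.
  t=1,j=1: stock 271.1800 → up 404.0582 (V=54.5153), down 233.2148 (V=96.0515). Price 44.7592; hedge Δ=-0.2431, bond B=110.6897.
  t=0,j=0: stock 182.0000 → up 271.1800 (V=44.7592), down 156.5200 (V=63.0339). Price 34.7464; hedge Δ=-0.1594, bond B=63.7539.
The time-0 hedge costs 34.7464, which is the no-arbitrage price.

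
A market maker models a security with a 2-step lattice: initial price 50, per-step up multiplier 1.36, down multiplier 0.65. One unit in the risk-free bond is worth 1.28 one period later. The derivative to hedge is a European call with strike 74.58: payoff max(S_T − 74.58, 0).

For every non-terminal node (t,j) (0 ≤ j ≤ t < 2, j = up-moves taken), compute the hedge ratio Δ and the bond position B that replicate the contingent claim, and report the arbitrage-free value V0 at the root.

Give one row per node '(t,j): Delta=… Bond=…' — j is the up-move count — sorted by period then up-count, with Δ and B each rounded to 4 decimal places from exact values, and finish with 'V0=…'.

(0,0): Delta=0.3495 Bond=-8.8750
(1,0): Delta=0.0000 Bond=0.0000
(1,1): Delta=0.3708 Bond=-12.8026
V0=8.6020

Risk-neutral probability p* = (R−d)/(u−d) = (1.28−0.65)/(1.36−0.65) = 0.8873.
At expiry t=2: V(2,0)=0.0000, V(2,1)=0.0000, V(2,2)=17.9000
Node (1,0) S=32.5000: V=(p*·0.0000+(1−p*)·0.0000)/1.28=0.0000; Δ=(0.0000−0.0000)/(44.2000−21.1250)=0.0000; B=V−Δ·S=0.0000
Node (1,1) S=68.0000: V=(p*·17.9000+(1−p*)·0.0000)/1.28=12.4087; Δ=(17.9000−0.0000)/(92.4800−44.2000)=0.3708; B=V−Δ·S=-12.8026
Node (0,0) S=50.0000: V=(p*·12.4087+(1−p*)·0.0000)/1.28=8.6020; Δ=(12.4087−0.0000)/(68.0000−32.5000)=0.3495; B=V−Δ·S=-8.8750
Root portfolio cost Δ·50+B reproduces V0=8.6020.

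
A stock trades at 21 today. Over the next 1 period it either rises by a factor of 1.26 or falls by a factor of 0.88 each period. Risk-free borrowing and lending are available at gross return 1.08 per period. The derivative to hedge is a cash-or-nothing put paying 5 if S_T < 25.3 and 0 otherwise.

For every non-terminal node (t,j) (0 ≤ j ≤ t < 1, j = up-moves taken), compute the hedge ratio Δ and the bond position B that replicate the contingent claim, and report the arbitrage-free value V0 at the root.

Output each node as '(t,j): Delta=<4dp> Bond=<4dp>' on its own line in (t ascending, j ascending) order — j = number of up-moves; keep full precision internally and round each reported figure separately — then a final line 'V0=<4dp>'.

No-arbitrage ⇒ martingale measure with p* = (R−d)/(u−d) = 0.5263.
Terminal values V(1,·): V(1,0)=5.0000, V(1,1)=0.0000
  t=0,j=0: stock 21.0000 → up 26.4600 (V=0.0000), down 18.4800 (V=5.0000). Price 2.1930; hedge Δ=-0.6266, bond B=15.3509.
Each (Δ,B) replicates both successor values, so the strategy is self-financing and V0 is arbitrage-free.

(0,0): Delta=-0.6266 Bond=15.3509
V0=2.1930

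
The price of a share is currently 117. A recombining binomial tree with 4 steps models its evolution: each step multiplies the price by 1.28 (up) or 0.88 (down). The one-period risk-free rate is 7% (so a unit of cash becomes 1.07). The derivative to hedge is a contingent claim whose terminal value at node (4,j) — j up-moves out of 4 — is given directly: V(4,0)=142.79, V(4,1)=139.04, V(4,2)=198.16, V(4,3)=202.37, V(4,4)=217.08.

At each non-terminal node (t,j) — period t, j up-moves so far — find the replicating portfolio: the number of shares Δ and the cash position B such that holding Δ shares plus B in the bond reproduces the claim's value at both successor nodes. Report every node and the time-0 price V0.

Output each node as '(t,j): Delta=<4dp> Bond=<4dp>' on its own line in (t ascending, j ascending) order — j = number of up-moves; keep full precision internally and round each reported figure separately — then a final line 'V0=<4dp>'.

(0,0): Delta=0.4491 Bond=84.4740
(1,0): Delta=0.6236 Bond=72.4279
(1,1): Delta=0.3166 Bond=110.2369
(2,0): Delta=0.6734 Bond=72.9842
(2,1): Delta=0.5857 Bond=82.4866
(2,2): Delta=0.1121 Bond=157.1537
(3,0): Delta=-0.1176 Bond=141.1589
(3,1): Delta=1.2744 Bond=8.3888
(3,2): Delta=0.0624 Bond=176.5402
(3,3): Delta=0.1499 Bond=158.8860
V0=137.0236

No-arbitrage ⇒ martingale measure with p* = (R−d)/(u−d) = 0.4750.
At expiry t=4: V(4,0)=142.7900, V(4,1)=139.0400, V(4,2)=198.1600, V(4,3)=202.3700, V(4,4)=217.0800
Node (3,0) S=79.7322: V=(p*·139.0400+(1−p*)·142.7900)/1.07=131.7839; Δ=(139.0400−142.7900)/(102.0572−70.1644)=-0.1176; B=V−Δ·S=141.1589
Node (3,1) S=115.9741: V=(p*·198.1600+(1−p*)·139.0400)/1.07=156.1888; Δ=(198.1600−139.0400)/(148.4469−102.0572)=1.2744; B=V−Δ·S=8.3888
Node (3,2) S=168.6897: V=(p*·202.3700+(1−p*)·198.1600)/1.07=187.0652; Δ=(202.3700−198.1600)/(215.9228−148.4469)=0.0624; B=V−Δ·S=176.5402
Node (3,3) S=245.3668: V=(p*·217.0800+(1−p*)·202.3700)/1.07=195.6610; Δ=(217.0800−202.3700)/(314.0695−215.9228)=0.1499; B=V−Δ·S=158.8860
Node (2,0) S=90.6048: V=(p*·156.1888+(1−p*)·131.7839)/1.07=133.9965; Δ=(156.1888−131.7839)/(115.9741−79.7322)=0.6734; B=V−Δ·S=72.9842
Node (2,1) S=131.7888: V=(p*·187.0652+(1−p*)·156.1888)/1.07=159.6776; Δ=(187.0652−156.1888)/(168.6897−115.9741)=0.5857; B=V−Δ·S=82.4866
Node (2,2) S=191.6928: V=(p*·195.6610+(1−p*)·187.0652)/1.07=178.6432; Δ=(195.6610−187.0652)/(245.3668−168.6897)=0.1121; B=V−Δ·S=157.1537
Node (1,0) S=102.9600: V=(p*·159.6776+(1−p*)·133.9965)/1.07=136.6309; Δ=(159.6776−133.9965)/(131.7888−90.6048)=0.6236; B=V−Δ·S=72.4279
Node (1,1) S=149.7600: V=(p*·178.6432+(1−p*)·159.6776)/1.07=157.6507; Δ=(178.6432−159.6776)/(191.6928−131.7888)=0.3166; B=V−Δ·S=110.2369
Node (0,0) S=117.0000: V=(p*·157.6507+(1−p*)·136.6309)/1.07=137.0236; Δ=(157.6507−136.6309)/(149.7600−102.9600)=0.4491; B=V−Δ·S=84.4740
Each (Δ,B) replicates both successor values, so the strategy is self-financing and V0 is arbitrage-free.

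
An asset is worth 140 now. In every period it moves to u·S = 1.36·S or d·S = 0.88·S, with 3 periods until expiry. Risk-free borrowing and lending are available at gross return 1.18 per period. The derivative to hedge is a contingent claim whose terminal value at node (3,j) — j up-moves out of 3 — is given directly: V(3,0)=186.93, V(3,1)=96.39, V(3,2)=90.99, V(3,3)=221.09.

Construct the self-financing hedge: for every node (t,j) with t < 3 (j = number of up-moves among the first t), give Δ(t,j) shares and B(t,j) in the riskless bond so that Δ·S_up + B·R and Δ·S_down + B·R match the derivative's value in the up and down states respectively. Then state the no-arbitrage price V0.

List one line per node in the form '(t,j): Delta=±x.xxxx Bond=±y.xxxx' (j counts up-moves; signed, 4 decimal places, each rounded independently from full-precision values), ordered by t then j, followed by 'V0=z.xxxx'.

The replicating-portfolio and risk-neutral prices coincide; use p* = (1.18−0.88)/(1.36−0.88) = 0.6250 for the latter.
At expiry t=3: V(3,0)=186.9300, V(3,1)=96.3900, V(3,2)=90.9900, V(3,3)=221.0900
Node (2,0) S=108.4160: V=(p*·96.3900+(1−p*)·186.9300)/1.18=110.4597; Δ=(96.3900−186.9300)/(147.4458−95.4061)=-1.7398; B=V−Δ·S=299.0847
Node (2,1) S=167.5520: V=(p*·90.9900+(1−p*)·96.3900)/1.18=78.8263; Δ=(90.9900−96.3900)/(227.8707−147.4458)=-0.0671; B=V−Δ·S=90.0763
Node (2,2) S=258.9440: V=(p*·221.0900+(1−p*)·90.9900)/1.18=146.0191; Δ=(221.0900−90.9900)/(352.1638−227.8707)=1.0467; B=V−Δ·S=-125.0226
Node (1,0) S=123.2000: V=(p*·78.8263+(1−p*)·110.4597)/1.18=76.8549; Δ=(78.8263−110.4597)/(167.5520−108.4160)=-0.5349; B=V−Δ·S=142.7580
Node (1,1) S=190.4000: V=(p*·146.0191+(1−p*)·78.8263)/1.18=102.3913; Δ=(146.0191−78.8263)/(258.9440−167.5520)=0.7352; B=V−Δ·S=-37.5937
Node (0,0) S=140.0000: V=(p*·102.3913+(1−p*)·76.8549)/1.18=78.6569; Δ=(102.3913−76.8549)/(190.4000−123.2000)=0.3800; B=V−Δ·S=25.4561
Root portfolio cost Δ·140+B reproduces V0=78.6569.

(0,0): Delta=0.3800 Bond=25.4561
(1,0): Delta=-0.5349 Bond=142.7580
(1,1): Delta=0.7352 Bond=-37.5937
(2,0): Delta=-1.7398 Bond=299.0847
(2,1): Delta=-0.0671 Bond=90.0763
(2,2): Delta=1.0467 Bond=-125.0226
V0=78.6569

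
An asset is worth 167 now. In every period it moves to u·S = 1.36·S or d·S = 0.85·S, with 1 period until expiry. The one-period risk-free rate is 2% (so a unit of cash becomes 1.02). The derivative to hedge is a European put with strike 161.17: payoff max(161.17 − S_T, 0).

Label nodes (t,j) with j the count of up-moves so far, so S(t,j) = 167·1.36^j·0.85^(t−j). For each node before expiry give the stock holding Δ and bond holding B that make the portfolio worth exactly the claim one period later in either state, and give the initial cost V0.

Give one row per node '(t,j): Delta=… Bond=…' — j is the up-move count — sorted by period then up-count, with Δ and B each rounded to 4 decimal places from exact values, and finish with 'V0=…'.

Risk-neutral probability p* = (R−d)/(u−d) = (1.02−0.85)/(1.36−0.85) = 0.3333.
Payoff layer (t=1): V(1,0)=19.2200, V(1,1)=0.0000
(0,0): S=167.0000. Δ = (V_up−V_dn)/(S_up−S_dn) = (0.0000−19.2200)/(227.1200−141.9500) = -0.2257. V = [p*·0.0000 + (1−p*)·19.2200]/1.02 = 12.5621. B = V − Δ·S = 50.2484.
Root portfolio cost Δ·167+B reproduces V0=12.5621.

(0,0): Delta=-0.2257 Bond=50.2484
V0=12.5621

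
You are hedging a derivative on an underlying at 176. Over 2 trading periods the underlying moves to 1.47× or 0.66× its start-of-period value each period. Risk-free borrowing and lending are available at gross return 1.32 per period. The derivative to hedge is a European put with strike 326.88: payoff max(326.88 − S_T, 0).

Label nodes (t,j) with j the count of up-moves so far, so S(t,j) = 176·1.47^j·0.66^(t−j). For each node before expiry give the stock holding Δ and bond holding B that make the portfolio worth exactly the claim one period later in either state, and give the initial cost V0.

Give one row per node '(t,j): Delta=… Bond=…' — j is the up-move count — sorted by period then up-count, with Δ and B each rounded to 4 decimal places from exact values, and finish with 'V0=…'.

(0,0): Delta=-0.7686 Bond=167.2412
(1,0): Delta=-1.0000 Bond=247.6364
(1,1): Delta=-0.7450 Bond=214.6497
V0=31.9654

The replicating-portfolio and risk-neutral prices coincide; use p* = (1.32−0.66)/(1.47−0.66) = 0.8148 for the latter.
Payoff layer (t=2): V(2,0)=250.2144, V(2,1)=156.1248, V(2,2)=0.0000
(1,0): S=116.1600. Δ = (V_up−V_dn)/(S_up−S_dn) = (156.1248−250.2144)/(170.7552−76.6656) = -1.0000. V = [p*·156.1248 + (1−p*)·250.2144]/1.32 = 131.4764. B = V − Δ·S = 247.6364.
(1,1): S=258.7200. Δ = (V_up−V_dn)/(S_up−S_dn) = (0.0000−156.1248)/(380.3184−170.7552) = -0.7450. V = [p*·0.0000 + (1−p*)·156.1248]/1.32 = 21.9030. B = V − Δ·S = 214.6497.
(0,0): S=176.0000. Δ = (V_up−V_dn)/(S_up−S_dn) = (21.9030−131.4764)/(258.7200−116.1600) = -0.7686. V = [p*·21.9030 + (1−p*)·131.4764]/1.32 = 31.9654. B = V − Δ·S = 167.2412.
Each (Δ,B) replicates both successor values, so the strategy is self-financing and V0 is arbitrage-free.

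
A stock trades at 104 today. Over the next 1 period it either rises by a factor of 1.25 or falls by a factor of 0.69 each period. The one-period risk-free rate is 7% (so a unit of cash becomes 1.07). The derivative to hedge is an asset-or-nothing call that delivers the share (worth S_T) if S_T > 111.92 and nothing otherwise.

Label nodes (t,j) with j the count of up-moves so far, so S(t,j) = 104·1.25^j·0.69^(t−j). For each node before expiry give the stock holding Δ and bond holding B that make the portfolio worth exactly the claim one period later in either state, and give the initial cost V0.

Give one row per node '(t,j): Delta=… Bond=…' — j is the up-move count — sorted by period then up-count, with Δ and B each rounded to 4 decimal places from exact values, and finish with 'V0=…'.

Risk-neutral probability p* = (R−d)/(u−d) = (1.07−0.69)/(1.25−0.69) = 0.6786.
Terminal values V(1,·): V(1,0)=0.0000, V(1,1)=130.0000
(0,0): S=104.0000. Δ = (V_up−V_dn)/(S_up−S_dn) = (130.0000−0.0000)/(130.0000−71.7600) = 2.2321. V = [p*·130.0000 + (1−p*)·0.0000]/1.07 = 82.4433. B = V − Δ·S = -149.6996.
The time-0 hedge costs 82.4433, which is the no-arbitrage price.

(0,0): Delta=2.2321 Bond=-149.6996
V0=82.4433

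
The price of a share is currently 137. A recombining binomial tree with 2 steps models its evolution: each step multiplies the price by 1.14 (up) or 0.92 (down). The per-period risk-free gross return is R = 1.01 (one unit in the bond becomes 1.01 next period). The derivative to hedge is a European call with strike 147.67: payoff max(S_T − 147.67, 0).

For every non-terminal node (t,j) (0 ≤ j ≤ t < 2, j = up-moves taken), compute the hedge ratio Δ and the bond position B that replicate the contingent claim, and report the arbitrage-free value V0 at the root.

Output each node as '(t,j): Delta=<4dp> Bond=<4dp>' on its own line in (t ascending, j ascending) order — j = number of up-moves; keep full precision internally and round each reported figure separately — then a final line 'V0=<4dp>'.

(0,0): Delta=0.4082 Bond=-50.9403
(1,0): Delta=0.0000 Bond=0.0000
(1,1): Delta=0.8840 Bond=-125.7659
V0=4.9833

Since d<R<u, set p* = (R−d)/(u−d) = 0.4091; price each node as the discounted p*-expectation of its children.
Terminal payoffs: V(2,0)=0.0000, V(2,1)=0.0000, V(2,2)=30.3752
Node (1,0) S=126.0400: V=(p*·0.0000+(1−p*)·0.0000)/1.01=0.0000; Δ=(0.0000−0.0000)/(143.6856−115.9568)=0.0000; B=V−Δ·S=0.0000
Node (1,1) S=156.1800: V=(p*·30.3752+(1−p*)·0.0000)/1.01=12.3032; Δ=(30.3752−0.0000)/(178.0452−143.6856)=0.8840; B=V−Δ·S=-125.7659
Node (0,0) S=137.0000: V=(p*·12.3032+(1−p*)·0.0000)/1.01=4.9833; Δ=(12.3032−0.0000)/(156.1800−126.0400)=0.4082; B=V−Δ·S=-50.9403
Check: Δ(0,0)·S0 + B(0,0) = 4.9833 = V0.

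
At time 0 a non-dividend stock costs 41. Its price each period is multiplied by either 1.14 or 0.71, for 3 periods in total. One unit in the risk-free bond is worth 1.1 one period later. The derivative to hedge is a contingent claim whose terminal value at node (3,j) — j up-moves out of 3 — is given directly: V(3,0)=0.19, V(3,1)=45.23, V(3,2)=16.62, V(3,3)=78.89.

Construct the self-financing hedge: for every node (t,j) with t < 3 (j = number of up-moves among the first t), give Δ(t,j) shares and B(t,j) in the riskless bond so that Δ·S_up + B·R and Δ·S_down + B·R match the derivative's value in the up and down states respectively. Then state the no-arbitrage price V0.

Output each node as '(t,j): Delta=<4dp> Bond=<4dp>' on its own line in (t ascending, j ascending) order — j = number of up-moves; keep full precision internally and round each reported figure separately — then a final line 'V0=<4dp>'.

Since d<R<u, set p* = (R−d)/(u−d) = 0.9070; price each node as the discounted p*-expectation of its children.
Terminal payoffs: V(3,0)=0.1900, V(3,1)=45.2300, V(3,2)=16.6200, V(3,3)=78.8900
(2,0): S=20.6681. Δ = (V_up−V_dn)/(S_up−S_dn) = (45.2300−0.1900)/(23.5616−14.6744) = 5.0679. V = [p*·45.2300 + (1−p*)·0.1900]/1.1 = 37.3093. B = V − Δ·S = -67.4349.
(2,1): S=33.1854. Δ = (V_up−V_dn)/(S_up−S_dn) = (16.6200−45.2300)/(37.8314−23.5616) = -2.0049. V = [p*·16.6200 + (1−p*)·45.2300]/1.1 = 17.5285. B = V − Δ·S = 84.0634.
(2,2): S=53.2836. Δ = (V_up−V_dn)/(S_up−S_dn) = (78.8900−16.6200)/(60.7433−37.8314) = 2.7178. V = [p*·78.8900 + (1−p*)·16.6200]/1.1 = 66.4522. B = V − Δ·S = -78.3617.
(1,0): S=29.1100. Δ = (V_up−V_dn)/(S_up−S_dn) = (17.5285−37.3093)/(33.1854−20.6681) = -1.5803. V = [p*·17.5285 + (1−p*)·37.3093]/1.1 = 17.6078. B = V − Δ·S = 63.6096.
(1,1): S=46.7400. Δ = (V_up−V_dn)/(S_up−S_dn) = (66.4522−17.5285)/(53.2836−33.1854) = 2.4342. V = [p*·66.4522 + (1−p*)·17.5285]/1.1 = 56.2738. B = V − Δ·S = -57.5022.
(0,0): S=41.0000. Δ = (V_up−V_dn)/(S_up−S_dn) = (56.2738−17.6078)/(46.7400−29.1100) = 2.1932. V = [p*·56.2738 + (1−p*)·17.6078]/1.1 = 47.8882. B = V − Δ·S = -42.0327.
Check: Δ(0,0)·S0 + B(0,0) = 47.8882 = V0.

(0,0): Delta=2.1932 Bond=-42.0327
(1,0): Delta=-1.5803 Bond=63.6096
(1,1): Delta=2.4342 Bond=-57.5022
(2,0): Delta=5.0679 Bond=-67.4349
(2,1): Delta=-2.0049 Bond=84.0634
(2,2): Delta=2.7178 Bond=-78.3617
V0=47.8882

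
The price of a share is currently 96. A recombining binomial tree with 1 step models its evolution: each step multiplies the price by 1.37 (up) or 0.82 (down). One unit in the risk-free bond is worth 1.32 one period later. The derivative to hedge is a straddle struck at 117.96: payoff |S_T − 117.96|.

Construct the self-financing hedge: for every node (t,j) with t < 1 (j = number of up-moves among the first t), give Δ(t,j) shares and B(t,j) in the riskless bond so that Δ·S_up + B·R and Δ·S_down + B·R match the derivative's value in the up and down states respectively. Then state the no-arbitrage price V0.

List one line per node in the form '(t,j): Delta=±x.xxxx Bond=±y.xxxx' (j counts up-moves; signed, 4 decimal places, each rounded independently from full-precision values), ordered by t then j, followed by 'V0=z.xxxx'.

(0,0): Delta=-0.4864 Bond=58.7322
V0=12.0413

The replicating-portfolio and risk-neutral prices coincide; use p* = (1.32−0.82)/(1.37−0.82) = 0.9091 for the latter.
Terminal payoffs: V(1,0)=39.2400, V(1,1)=13.5600
  t=0,j=0: stock 96.0000 → up 131.5200 (V=13.5600), down 78.7200 (V=39.2400). Price 12.0413; hedge Δ=-0.4864, bond B=58.7322.
Root portfolio cost Δ·96+B reproduces V0=12.0413.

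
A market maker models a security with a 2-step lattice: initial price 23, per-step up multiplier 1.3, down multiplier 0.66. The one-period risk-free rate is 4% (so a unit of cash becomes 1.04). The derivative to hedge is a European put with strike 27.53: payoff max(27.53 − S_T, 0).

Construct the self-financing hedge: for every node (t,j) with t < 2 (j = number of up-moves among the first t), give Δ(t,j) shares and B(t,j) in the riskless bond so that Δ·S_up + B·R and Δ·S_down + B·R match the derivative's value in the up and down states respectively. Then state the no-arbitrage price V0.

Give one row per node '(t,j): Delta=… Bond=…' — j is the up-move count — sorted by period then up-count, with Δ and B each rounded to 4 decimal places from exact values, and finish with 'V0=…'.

(0,0): Delta=-0.5602 Bond=19.0333
(1,0): Delta=-1.0000 Bond=26.4712
(1,1): Delta=-0.4074 Bond=15.2266
V0=6.1492

Risk-neutral probability p* = (R−d)/(u−d) = (1.04−0.66)/(1.3−0.66) = 0.5938.
Terminal values V(2,·): V(2,0)=17.5112, V(2,1)=7.7960, V(2,2)=0.0000
  t=1,j=0: stock 15.1800 → up 19.7340 (V=7.7960), down 10.0188 (V=17.5112). Price 11.2912; hedge Δ=-1.0000, bond B=26.4712.
  t=1,j=1: stock 29.9000 → up 38.8700 (V=0.0000), down 19.7340 (V=7.7960). Price 3.0453; hedge Δ=-0.4074, bond B=15.2266.
  t=0,j=0: stock 23.0000 → up 29.9000 (V=3.0453), down 15.1800 (V=11.2912). Price 6.1492; hedge Δ=-0.5602, bond B=19.0333.
Each (Δ,B) replicates both successor values, so the strategy is self-financing and V0 is arbitrage-free.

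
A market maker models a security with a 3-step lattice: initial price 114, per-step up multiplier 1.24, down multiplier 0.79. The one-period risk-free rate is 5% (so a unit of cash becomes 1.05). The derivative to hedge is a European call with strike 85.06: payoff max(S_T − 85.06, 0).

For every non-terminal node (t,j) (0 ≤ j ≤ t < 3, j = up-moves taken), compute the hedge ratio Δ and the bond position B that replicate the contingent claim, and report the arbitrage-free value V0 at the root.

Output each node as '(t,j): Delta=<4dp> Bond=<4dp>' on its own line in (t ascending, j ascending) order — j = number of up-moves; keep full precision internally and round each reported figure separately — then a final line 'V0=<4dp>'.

(0,0): Delta=0.9091 Bond=-61.2340
(1,0): Delta=0.7137 Bond=-46.7031
(1,1): Delta=1.0000 Bond=-77.1519
(2,0): Delta=0.0988 Bond=-5.2880
(2,1): Delta=1.0000 Bond=-81.0095
(2,2): Delta=1.0000 Bond=-81.0095
V0=42.3981

Risk-neutral probability p* = (R−d)/(u−d) = (1.05−0.79)/(1.24−0.79) = 0.5778.
At expiry t=3: V(3,0)=0.0000, V(3,1)=3.1628, V(3,2)=53.4163, V(3,3)=132.2951
(2,0): S=71.1474. Δ = (V_up−V_dn)/(S_up−S_dn) = (3.1628−0.0000)/(88.2228−56.2064) = 0.0988. V = [p*·3.1628 + (1−p*)·0.0000]/1.05 = 1.7404. B = V − Δ·S = -5.2880.
(2,1): S=111.6744. Δ = (V_up−V_dn)/(S_up−S_dn) = (53.4163−3.1628)/(138.4763−88.2228) = 1.0000. V = [p*·53.4163 + (1−p*)·3.1628]/1.05 = 30.6649. B = V − Δ·S = -81.0095.
(2,2): S=175.2864. Δ = (V_up−V_dn)/(S_up−S_dn) = (132.2951−53.4163)/(217.3551−138.4763) = 1.0000. V = [p*·132.2951 + (1−p*)·53.4163]/1.05 = 94.2769. B = V − Δ·S = -81.0095.
(1,0): S=90.0600. Δ = (V_up−V_dn)/(S_up−S_dn) = (30.6649−1.7404)/(111.6744−71.1474) = 0.7137. V = [p*·30.6649 + (1−p*)·1.7404]/1.05 = 17.5736. B = V − Δ·S = -46.7031.
(1,1): S=141.3600. Δ = (V_up−V_dn)/(S_up−S_dn) = (94.2769−30.6649)/(175.2864−111.6744) = 1.0000. V = [p*·94.2769 + (1−p*)·30.6649]/1.05 = 64.2081. B = V − Δ·S = -77.1519.
(0,0): S=114.0000. Δ = (V_up−V_dn)/(S_up−S_dn) = (64.2081−17.5736)/(141.3600−90.0600) = 0.9091. V = [p*·64.2081 + (1−p*)·17.5736]/1.05 = 42.3981. B = V − Δ·S = -61.2340.
The time-0 hedge costs 42.3981, which is the no-arbitrage price.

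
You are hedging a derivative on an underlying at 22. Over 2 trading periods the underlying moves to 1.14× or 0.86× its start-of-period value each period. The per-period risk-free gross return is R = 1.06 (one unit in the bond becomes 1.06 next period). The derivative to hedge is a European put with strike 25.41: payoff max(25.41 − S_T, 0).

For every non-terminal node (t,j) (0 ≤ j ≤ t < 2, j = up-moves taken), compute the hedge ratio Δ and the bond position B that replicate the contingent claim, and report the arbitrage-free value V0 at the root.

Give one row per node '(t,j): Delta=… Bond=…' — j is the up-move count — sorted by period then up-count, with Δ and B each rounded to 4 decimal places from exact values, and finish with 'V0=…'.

(0,0): Delta=-0.6520 Bond=16.4034
(1,0): Delta=-1.0000 Bond=23.9717
(1,1): Delta=-0.5470 Bond=14.7539
V0=2.0593

Under the risk-neutral measure, an up-move has probability p* = (R−d)/(u−d) = 0.7143 and values discount at R = 1.06.
At expiry t=2: V(2,0)=9.1388, V(2,1)=3.8412, V(2,2)=0.0000
  t=1,j=0: stock 18.9200 → up 21.5688 (V=3.8412), down 16.2712 (V=9.1388). Price 5.0517; hedge Δ=-1.0000, bond B=23.9717.
  t=1,j=1: stock 25.0800 → up 28.5912 (V=0.0000), down 21.5688 (V=3.8412). Price 1.0354; hedge Δ=-0.5470, bond B=14.7539.
  t=0,j=0: stock 22.0000 → up 25.0800 (V=1.0354), down 18.9200 (V=5.0517). Price 2.0593; hedge Δ=-0.6520, bond B=16.4034.
Self-financing check: at every node Δ·S+B equals the discounted successor values.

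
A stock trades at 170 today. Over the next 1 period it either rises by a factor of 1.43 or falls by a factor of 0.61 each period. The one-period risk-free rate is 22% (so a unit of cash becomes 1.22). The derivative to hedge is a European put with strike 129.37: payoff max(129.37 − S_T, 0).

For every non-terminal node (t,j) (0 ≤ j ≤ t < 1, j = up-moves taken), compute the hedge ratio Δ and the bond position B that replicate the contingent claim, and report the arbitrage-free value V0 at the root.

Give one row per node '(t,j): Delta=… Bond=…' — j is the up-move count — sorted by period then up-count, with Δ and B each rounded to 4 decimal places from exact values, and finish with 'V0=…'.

(0,0): Delta=-0.1841 Bond=36.6934
V0=5.3885

Since d<R<u, set p* = (R−d)/(u−d) = 0.7439; price each node as the discounted p*-expectation of its children.
Terminal payoffs: V(1,0)=25.6700, V(1,1)=0.0000
(0,0): S=170.0000. Δ = (V_up−V_dn)/(S_up−S_dn) = (0.0000−25.6700)/(243.1000−103.7000) = -0.1841. V = [p*·0.0000 + (1−p*)·25.6700]/1.22 = 5.3885. B = V − Δ·S = 36.6934.
Self-financing check: at every node Δ·S+B equals the discounted successor values.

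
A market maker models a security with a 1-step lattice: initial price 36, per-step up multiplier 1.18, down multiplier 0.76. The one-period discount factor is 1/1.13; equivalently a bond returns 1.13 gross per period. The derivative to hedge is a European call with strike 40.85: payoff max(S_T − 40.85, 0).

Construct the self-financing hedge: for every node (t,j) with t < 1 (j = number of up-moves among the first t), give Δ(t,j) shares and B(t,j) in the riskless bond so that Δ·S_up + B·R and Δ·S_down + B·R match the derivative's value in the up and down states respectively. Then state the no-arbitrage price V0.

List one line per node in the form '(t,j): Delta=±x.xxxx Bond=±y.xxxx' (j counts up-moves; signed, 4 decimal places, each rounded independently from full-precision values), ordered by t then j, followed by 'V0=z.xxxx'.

(0,0): Delta=0.1078 Bond=-2.6102
V0=1.2708

No-arbitrage ⇒ martingale measure with p* = (R−d)/(u−d) = 0.8810.
Payoff layer (t=1): V(1,0)=0.0000, V(1,1)=1.6300
Node (0,0) S=36.0000: V=(p*·1.6300+(1−p*)·0.0000)/1.13=1.2708; Δ=(1.6300−0.0000)/(42.4800−27.3600)=0.1078; B=V−Δ·S=-2.6102
Each (Δ,B) replicates both successor values, so the strategy is self-financing and V0 is arbitrage-free.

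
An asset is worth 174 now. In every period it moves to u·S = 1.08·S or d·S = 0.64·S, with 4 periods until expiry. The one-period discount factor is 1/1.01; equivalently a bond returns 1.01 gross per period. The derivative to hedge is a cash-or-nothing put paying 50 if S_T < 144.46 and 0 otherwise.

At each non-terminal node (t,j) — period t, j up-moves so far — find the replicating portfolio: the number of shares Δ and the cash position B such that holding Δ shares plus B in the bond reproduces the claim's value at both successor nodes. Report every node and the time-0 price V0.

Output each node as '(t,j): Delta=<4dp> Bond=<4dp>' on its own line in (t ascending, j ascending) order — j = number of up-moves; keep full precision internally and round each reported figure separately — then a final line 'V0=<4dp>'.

(0,0): Delta=-0.3769 Bond=89.6074
(1,0): Delta=0.0000 Bond=48.5295
(1,1): Delta=-0.4192 Bond=98.4445
(2,0): Delta=0.0000 Bond=49.0148
(2,1): Delta=0.0000 Bond=49.0148
(2,2): Delta=-0.4662 Bond=108.9668
(3,0): Delta=0.0000 Bond=49.5050
(3,1): Delta=0.0000 Bond=49.5050
(3,2): Delta=0.0000 Bond=49.5050
(3,3): Delta=-0.5184 Bond=121.5122
V0=24.0231

No-arbitrage ⇒ martingale measure with p* = (R−d)/(u−d) = 0.8409.
Terminal values V(4,·): V(4,0)=50.0000, V(4,1)=50.0000, V(4,2)=50.0000, V(4,3)=50.0000, V(4,4)=0.0000
  t=3,j=0: stock 45.6131 → up 49.2621 (V=50.0000), down 29.1924 (V=50.0000). Price 49.5050; hedge Δ=0.0000, bond B=49.5050.
  t=3,j=1: stock 76.9720 → up 83.1298 (V=50.0000), down 49.2621 (V=50.0000). Price 49.5050; hedge Δ=0.0000, bond B=49.5050.
  t=3,j=2: stock 129.8903 → up 140.2815 (V=50.0000), down 83.1298 (V=50.0000). Price 49.5050; hedge Δ=0.0000, bond B=49.5050.
  t=3,j=3: stock 219.1899 → up 236.7251 (V=0.0000), down 140.2815 (V=50.0000). Price 7.8758; hedge Δ=-0.5184, bond B=121.5122.
  t=2,j=0: stock 71.2704 → up 76.9720 (V=49.5050), down 45.6131 (V=49.5050). Price 49.0148; hedge Δ=0.0000, bond B=49.0148.
  t=2,j=1: stock 120.2688 → up 129.8903 (V=49.5050), down 76.9720 (V=49.5050). Price 49.0148; hedge Δ=0.0000, bond B=49.0148.
  t=2,j=2: stock 202.9536 → up 219.1899 (V=7.8758), down 129.8903 (V=49.5050). Price 14.3551; hedge Δ=-0.4662, bond B=108.9668.
  t=1,j=0: stock 111.3600 → up 120.2688 (V=49.0148), down 71.2704 (V=49.0148). Price 48.5295; hedge Δ=0.0000, bond B=48.5295.
  t=1,j=1: stock 187.9200 → up 202.9536 (V=14.3551), down 120.2688 (V=49.0148). Price 19.6724; hedge Δ=-0.4192, bond B=98.4445.
  t=0,j=0: stock 174.0000 → up 187.9200 (V=19.6724), down 111.3600 (V=48.5295). Price 24.0231; hedge Δ=-0.3769, bond B=89.6074.
Each (Δ,B) replicates both successor values, so the strategy is self-financing and V0 is arbitrage-free.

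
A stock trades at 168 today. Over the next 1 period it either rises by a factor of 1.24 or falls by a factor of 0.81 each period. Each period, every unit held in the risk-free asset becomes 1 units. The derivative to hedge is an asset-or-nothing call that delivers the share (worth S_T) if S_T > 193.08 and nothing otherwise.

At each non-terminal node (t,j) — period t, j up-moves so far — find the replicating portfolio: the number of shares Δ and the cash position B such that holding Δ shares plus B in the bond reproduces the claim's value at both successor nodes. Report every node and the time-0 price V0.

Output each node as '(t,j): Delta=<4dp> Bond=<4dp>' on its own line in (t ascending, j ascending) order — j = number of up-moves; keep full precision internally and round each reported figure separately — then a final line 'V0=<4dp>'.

(0,0): Delta=2.8837 Bond=-392.4167
V0=92.0484

Under the risk-neutral measure, an up-move has probability p* = (R−d)/(u−d) = 0.4419 and values discount at R = 1.
Terminal payoffs: V(1,0)=0.0000, V(1,1)=208.3200
Node (0,0) S=168.0000: V=(p*·208.3200+(1−p*)·0.0000)/1=92.0484; Δ=(208.3200−0.0000)/(208.3200−136.0800)=2.8837; B=V−Δ·S=-392.4167
The time-0 hedge costs 92.0484, which is the no-arbitrage price.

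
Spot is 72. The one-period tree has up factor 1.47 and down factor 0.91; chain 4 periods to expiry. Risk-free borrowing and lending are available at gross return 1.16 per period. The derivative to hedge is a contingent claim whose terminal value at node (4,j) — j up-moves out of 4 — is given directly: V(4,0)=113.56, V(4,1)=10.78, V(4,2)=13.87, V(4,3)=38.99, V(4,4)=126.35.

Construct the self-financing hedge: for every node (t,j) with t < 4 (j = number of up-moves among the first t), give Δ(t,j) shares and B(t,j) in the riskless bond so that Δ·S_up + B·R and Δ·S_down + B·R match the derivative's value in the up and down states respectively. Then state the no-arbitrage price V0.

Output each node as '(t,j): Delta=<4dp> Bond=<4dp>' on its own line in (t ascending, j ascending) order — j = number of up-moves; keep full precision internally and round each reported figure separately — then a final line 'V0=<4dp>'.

Under the risk-neutral measure, an up-move has probability p* = (R−d)/(u−d) = 0.4464 and values discount at R = 1.16.
Terminal values V(4,·): V(4,0)=113.5600, V(4,1)=10.7800, V(4,2)=13.8700, V(4,3)=38.9900, V(4,4)=126.3500
Node (3,0) S=54.2571: V=(p*·10.7800+(1−p*)·113.5600)/1.16=58.3414; Δ=(10.7800−113.5600)/(79.7580−49.3740)=-3.3827; B=V−Δ·S=241.8772
Node (3,1) S=87.6461: V=(p*·13.8700+(1−p*)·10.7800)/1.16=10.4823; Δ=(13.8700−10.7800)/(128.8398−79.7580)=0.0630; B=V−Δ·S=4.9644
Node (3,2) S=141.5822: V=(p*·38.9900+(1−p*)·13.8700)/1.16=21.6244; Δ=(38.9900−13.8700)/(208.1258−128.8398)=0.3168; B=V−Δ·S=-23.2328
Node (3,3) S=228.7097: V=(p*·126.3500+(1−p*)·38.9900)/1.16=67.2328; Δ=(126.3500−38.9900)/(336.2032−208.1258)=0.6821; B=V−Δ·S=-88.7672
Node (2,0) S=59.6232: V=(p*·10.4823+(1−p*)·58.3414)/1.16=31.8756; Δ=(10.4823−58.3414)/(87.6461−54.2571)=-1.4334; B=V−Δ·S=117.3384
Node (2,1) S=96.3144: V=(p*·21.6244+(1−p*)·10.4823)/1.16=13.3245; Δ=(21.6244−10.4823)/(141.5822−87.6461)=0.2066; B=V−Δ·S=-6.5721
Node (2,2) S=155.5848: V=(p*·67.2328+(1−p*)·21.6244)/1.16=36.1942; Δ=(67.2328−21.6244)/(228.7097−141.5822)=0.5235; B=V−Δ·S=-45.2493
Node (1,0) S=65.5200: V=(p*·13.3245+(1−p*)·31.8756)/1.16=20.3396; Δ=(13.3245−31.8756)/(96.3144−59.6232)=-0.5056; B=V−Δ·S=53.4666
Node (1,1) S=105.8400: V=(p*·36.1942+(1−p*)·13.3245)/1.16=20.2881; Δ=(36.1942−13.3245)/(155.5848−96.3144)=0.3859; B=V−Δ·S=-20.5506
Node (0,0) S=72.0000: V=(p*·20.2881+(1−p*)·20.3396)/1.16=17.5143; Δ=(20.2881−20.3396)/(105.8400−65.5200)=-0.0013; B=V−Δ·S=17.6062
Each (Δ,B) replicates both successor values, so the strategy is self-financing and V0 is arbitrage-free.

(0,0): Delta=-0.0013 Bond=17.6062
(1,0): Delta=-0.5056 Bond=53.4666
(1,1): Delta=0.3859 Bond=-20.5506
(2,0): Delta=-1.4334 Bond=117.3384
(2,1): Delta=0.2066 Bond=-6.5721
(2,2): Delta=0.5235 Bond=-45.2493
(3,0): Delta=-3.3827 Bond=241.8772
(3,1): Delta=0.0630 Bond=4.9644
(3,2): Delta=0.3168 Bond=-23.2328
(3,3): Delta=0.6821 Bond=-88.7672
V0=17.5143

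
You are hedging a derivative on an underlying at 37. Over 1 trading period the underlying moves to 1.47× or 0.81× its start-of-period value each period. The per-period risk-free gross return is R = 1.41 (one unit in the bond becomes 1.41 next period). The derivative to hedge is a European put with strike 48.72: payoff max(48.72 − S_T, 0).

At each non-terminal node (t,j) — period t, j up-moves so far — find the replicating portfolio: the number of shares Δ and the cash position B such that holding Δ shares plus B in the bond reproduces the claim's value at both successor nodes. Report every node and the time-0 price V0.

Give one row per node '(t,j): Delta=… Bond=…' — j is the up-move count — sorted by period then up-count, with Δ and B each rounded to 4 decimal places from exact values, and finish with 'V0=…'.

(0,0): Delta=-0.7678 Bond=29.6180
V0=1.2089

Under the risk-neutral measure, an up-move has probability p* = (R−d)/(u−d) = 0.9091 and values discount at R = 1.41.
Terminal values V(1,·): V(1,0)=18.7500, V(1,1)=0.0000
Node (0,0) S=37.0000: V=(p*·0.0000+(1−p*)·18.7500)/1.41=1.2089; Δ=(0.0000−18.7500)/(54.3900−29.9700)=-0.7678; B=V−Δ·S=29.6180
The time-0 hedge costs 1.2089, which is the no-arbitrage price.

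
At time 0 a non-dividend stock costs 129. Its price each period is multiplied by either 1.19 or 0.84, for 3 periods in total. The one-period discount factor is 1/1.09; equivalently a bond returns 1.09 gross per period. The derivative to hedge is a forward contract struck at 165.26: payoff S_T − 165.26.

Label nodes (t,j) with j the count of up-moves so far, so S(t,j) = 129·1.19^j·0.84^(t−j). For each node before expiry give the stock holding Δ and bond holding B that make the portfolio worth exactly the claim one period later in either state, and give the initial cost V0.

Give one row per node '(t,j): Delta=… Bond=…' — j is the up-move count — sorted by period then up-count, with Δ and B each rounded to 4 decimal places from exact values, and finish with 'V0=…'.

(0,0): Delta=1.0000 Bond=-127.6110
(1,0): Delta=1.0000 Bond=-139.0960
(1,1): Delta=1.0000 Bond=-139.0960
(2,0): Delta=1.0000 Bond=-151.6147
(2,1): Delta=1.0000 Bond=-151.6147
(2,2): Delta=1.0000 Bond=-151.6147
V0=1.3890

The replicating-portfolio and risk-neutral prices coincide; use p* = (1.09−0.84)/(1.19−0.84) = 0.7143 for the latter.
At expiry t=3: V(3,0)=-88.8012, V(3,1)=-56.9433, V(3,2)=-11.8114, V(3,3)=52.1255
Node (2,0) S=91.0224: V=(p*·-56.9433+(1−p*)·-88.8012)/1.09=-60.5923; Δ=(-56.9433−-88.8012)/(108.3167−76.4588)=1.0000; B=V−Δ·S=-151.6147
Node (2,1) S=128.9484: V=(p*·-11.8114+(1−p*)·-56.9433)/1.09=-22.6663; Δ=(-11.8114−-56.9433)/(153.4486−108.3167)=1.0000; B=V−Δ·S=-151.6147
Node (2,2) S=182.6769: V=(p*·52.1255+(1−p*)·-11.8114)/1.09=31.0622; Δ=(52.1255−-11.8114)/(217.3855−153.4486)=1.0000; B=V−Δ·S=-151.6147
Node (1,0) S=108.3600: V=(p*·-22.6663+(1−p*)·-60.5923)/1.09=-30.7360; Δ=(-22.6663−-60.5923)/(128.9484−91.0224)=1.0000; B=V−Δ·S=-139.0960
Node (1,1) S=153.5100: V=(p*·31.0622+(1−p*)·-22.6663)/1.09=14.4140; Δ=(31.0622−-22.6663)/(182.6769−128.9484)=1.0000; B=V−Δ·S=-139.0960
Node (0,0) S=129.0000: V=(p*·14.4140+(1−p*)·-30.7360)/1.09=1.3890; Δ=(14.4140−-30.7360)/(153.5100−108.3600)=1.0000; B=V−Δ·S=-127.6110
Check: Δ(0,0)·S0 + B(0,0) = 1.3890 = V0.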